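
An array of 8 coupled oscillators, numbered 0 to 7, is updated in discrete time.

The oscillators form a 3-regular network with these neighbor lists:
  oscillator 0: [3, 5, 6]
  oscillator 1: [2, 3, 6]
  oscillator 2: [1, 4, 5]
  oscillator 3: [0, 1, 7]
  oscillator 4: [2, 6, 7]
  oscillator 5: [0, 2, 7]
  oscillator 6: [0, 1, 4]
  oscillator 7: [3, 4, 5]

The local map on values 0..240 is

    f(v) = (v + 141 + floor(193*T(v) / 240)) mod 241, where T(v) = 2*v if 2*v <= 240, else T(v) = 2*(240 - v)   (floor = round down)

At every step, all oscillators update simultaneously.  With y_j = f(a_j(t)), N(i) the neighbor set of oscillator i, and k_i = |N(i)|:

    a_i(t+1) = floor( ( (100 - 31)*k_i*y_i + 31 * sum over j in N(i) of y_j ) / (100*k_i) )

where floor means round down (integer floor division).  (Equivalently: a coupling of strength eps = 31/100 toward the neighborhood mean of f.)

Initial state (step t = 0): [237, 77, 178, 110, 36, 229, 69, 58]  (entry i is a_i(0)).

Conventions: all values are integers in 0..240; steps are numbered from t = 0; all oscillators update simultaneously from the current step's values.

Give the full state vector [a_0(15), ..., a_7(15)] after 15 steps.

Answer: [177, 177, 177, 177, 177, 177, 177, 177]

Derivation:
t=0: [237, 77, 178, 110, 36, 229, 69, 58]
t=1: [139, 114, 171, 158, 193, 138, 103, 93]
t=2: [196, 191, 183, 186, 166, 193, 174, 155]
t=3: [168, 170, 174, 173, 183, 170, 177, 186]
t=4: [182, 181, 179, 179, 174, 180, 178, 174]
t=5: [175, 175, 177, 176, 179, 176, 176, 179]
t=6: [178, 178, 178, 178, 177, 178, 178, 177]
t=7: [177, 177, 177, 177, 177, 177, 177, 177]
t=8: [178, 178, 178, 178, 178, 178, 178, 178]
t=9: [177, 177, 177, 177, 177, 177, 177, 177]
t=10: [178, 178, 178, 178, 178, 178, 178, 178]
t=11: [177, 177, 177, 177, 177, 177, 177, 177]
t=12: [178, 178, 178, 178, 178, 178, 178, 178]
t=13: [177, 177, 177, 177, 177, 177, 177, 177]
t=14: [178, 178, 178, 178, 178, 178, 178, 178]
t=15: [177, 177, 177, 177, 177, 177, 177, 177]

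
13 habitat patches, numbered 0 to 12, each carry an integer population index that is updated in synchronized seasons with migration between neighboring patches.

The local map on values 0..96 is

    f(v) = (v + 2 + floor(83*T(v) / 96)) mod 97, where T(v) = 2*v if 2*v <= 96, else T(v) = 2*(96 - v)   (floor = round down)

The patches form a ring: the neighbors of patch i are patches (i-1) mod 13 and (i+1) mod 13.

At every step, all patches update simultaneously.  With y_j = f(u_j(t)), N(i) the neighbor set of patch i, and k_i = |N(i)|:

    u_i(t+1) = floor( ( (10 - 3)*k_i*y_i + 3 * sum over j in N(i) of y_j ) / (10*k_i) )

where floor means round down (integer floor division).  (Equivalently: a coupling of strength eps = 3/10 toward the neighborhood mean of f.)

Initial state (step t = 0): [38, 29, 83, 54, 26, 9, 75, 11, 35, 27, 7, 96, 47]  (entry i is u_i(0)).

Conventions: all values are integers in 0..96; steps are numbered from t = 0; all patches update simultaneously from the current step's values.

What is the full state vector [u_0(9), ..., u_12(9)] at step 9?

Answer: [19, 24, 22, 14, 28, 25, 19, 18, 24, 22, 27, 17, 16]

Derivation:
t=0: [38, 29, 83, 54, 26, 9, 75, 11, 35, 27, 7, 96, 47]
t=1: [22, 59, 23, 34, 58, 31, 19, 24, 16, 55, 26, 8, 24]
t=2: [57, 37, 62, 79, 46, 72, 60, 61, 46, 38, 58, 36, 59]
t=3: [25, 11, 20, 17, 25, 21, 25, 26, 26, 14, 21, 10, 23]
t=4: [63, 41, 51, 52, 65, 62, 68, 71, 67, 47, 51, 38, 59]
t=5: [23, 19, 30, 31, 24, 24, 21, 19, 23, 31, 29, 14, 23]
t=6: [62, 59, 78, 82, 69, 65, 59, 55, 65, 81, 75, 49, 60]
t=7: [25, 24, 15, 12, 19, 23, 26, 28, 22, 13, 18, 30, 27]
t=8: [70, 63, 44, 38, 51, 63, 71, 74, 60, 42, 53, 77, 75]
t=9: [19, 24, 22, 14, 28, 25, 19, 18, 24, 22, 27, 17, 16]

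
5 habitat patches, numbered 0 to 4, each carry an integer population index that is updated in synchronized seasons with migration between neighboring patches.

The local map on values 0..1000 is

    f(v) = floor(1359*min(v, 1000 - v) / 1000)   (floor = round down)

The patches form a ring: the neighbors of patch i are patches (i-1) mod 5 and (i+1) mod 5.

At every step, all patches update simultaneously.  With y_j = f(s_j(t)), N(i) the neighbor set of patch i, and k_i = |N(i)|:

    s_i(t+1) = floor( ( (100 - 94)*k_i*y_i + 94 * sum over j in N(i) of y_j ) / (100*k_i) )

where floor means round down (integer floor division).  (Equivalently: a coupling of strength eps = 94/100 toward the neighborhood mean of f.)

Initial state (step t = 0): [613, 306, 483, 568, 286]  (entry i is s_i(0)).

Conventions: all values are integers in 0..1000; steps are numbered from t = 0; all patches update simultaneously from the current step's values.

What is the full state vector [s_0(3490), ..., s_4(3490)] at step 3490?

Answer: [648, 648, 648, 648, 648]
Key observation: The state at step 28, [649, 649, 649, 649, 649], reappears at step 32: the system is in a cycle of period 4 from step 28 on.  Therefore the state at step 3490 equals the state at step 28 + ((3490 - 28) mod 4) = 30, which is [648, 648, 648, 648, 648].

Derivation:
t=0: [613, 306, 483, 568, 286]
t=1: [408, 579, 510, 525, 545]
t=2: [592, 607, 611, 641, 600]
t=3: [539, 540, 511, 532, 521]
t=4: [636, 643, 632, 655, 632]
t=5: [492, 496, 477, 498, 482]
t=6: [664, 658, 673, 652, 670]
t=7: [456, 450, 466, 447, 463]
t=8: [619, 625, 610, 629, 613]
t=9: [517, 522, 507, 526, 511]
t=10: [656, 661, 647, 665, 650]
t=11: [467, 472, 458, 475, 461]
t=12: [633, 628, 641, 625, 638]
t=13: [498, 493, 505, 490, 502]
t=14: [672, 673, 667, 673, 670]
t=15: [445, 448, 444, 449, 444]
t=16: [605, 603, 608, 603, 606]
t=17: [536, 534, 538, 533, 537]
t=18: [630, 628, 633, 628, 631]
t=19: [502, 500, 504, 499, 503]
t=20: [676, 675, 678, 674, 676]
t=21: [440, 438, 441, 438, 441]
t=22: [597, 597, 595, 598, 596]
t=23: [547, 548, 546, 549, 546]
t=24: [615, 615, 613, 615, 613]
t=25: [523, 523, 523, 524, 523]
t=26: [648, 648, 647, 647, 647]
t=27: [478, 478, 478, 479, 478]
t=28: [649, 649, 649, 649, 649]
t=29: [477, 477, 477, 477, 477]
t=30: [648, 648, 648, 648, 648]
t=31: [478, 478, 478, 478, 478]
t=32: [649, 649, 649, 649, 649]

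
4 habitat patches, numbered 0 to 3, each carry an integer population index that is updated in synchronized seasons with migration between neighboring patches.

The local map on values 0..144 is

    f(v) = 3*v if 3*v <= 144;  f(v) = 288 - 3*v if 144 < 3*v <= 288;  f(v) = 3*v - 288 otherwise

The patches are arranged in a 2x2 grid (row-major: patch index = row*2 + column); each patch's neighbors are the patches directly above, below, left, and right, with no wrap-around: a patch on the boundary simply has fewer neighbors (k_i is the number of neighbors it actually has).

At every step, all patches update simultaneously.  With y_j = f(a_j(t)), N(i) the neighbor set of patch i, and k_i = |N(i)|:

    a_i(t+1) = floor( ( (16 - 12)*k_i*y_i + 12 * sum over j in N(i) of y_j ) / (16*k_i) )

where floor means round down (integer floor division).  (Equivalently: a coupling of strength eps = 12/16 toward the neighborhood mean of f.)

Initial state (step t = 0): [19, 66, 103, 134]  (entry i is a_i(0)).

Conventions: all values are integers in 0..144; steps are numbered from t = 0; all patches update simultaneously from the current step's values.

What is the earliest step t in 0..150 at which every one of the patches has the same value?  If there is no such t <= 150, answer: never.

Simulating step by step:
t=0: [19, 66, 103, 134]  (not all equal)
t=1: [55, 86, 69, 70]  (not all equal)
t=2: [72, 82, 95, 61]  (not all equal)
t=3: [34, 76, 67, 43]  (not all equal)
t=4: [80, 101, 108, 87]  (not all equal)
t=5: [31, 31, 37, 25]  (not all equal)
t=6: [99, 86, 90, 95]  (not all equal)
t=7: [20, 12, 9, 18]  (not all equal)
t=8: [38, 51, 49, 37]  (not all equal)
t=9: [132, 118, 119, 131]  (not all equal)
t=10: [77, 96, 97, 76]  (not all equal)
t=11: [15, 43, 44, 16]  (not all equal)
t=12: [109, 67, 67, 109]  (not all equal)
t=13: [75, 51, 51, 75]  (not all equal)
t=14: [117, 81, 81, 117]  (not all equal)
t=15: [49, 58, 58, 49]  (not all equal)
t=16: [120, 134, 134, 120]  (not all equal)
t=17: [103, 82, 82, 103]  (not all equal)
t=18: [36, 26, 26, 36]  (not all equal)
t=19: [85, 100, 100, 85]  (not all equal)
t=20: [17, 27, 27, 17]  (not all equal)
t=21: [73, 58, 58, 73]  (not all equal)
t=22: [102, 80, 80, 102]  (not all equal)
t=23: [40, 25, 25, 40]  (not all equal)
t=24: [86, 108, 108, 86]  (not all equal)
t=25: [34, 31, 31, 34]  (not all equal)
t=26: [95, 99, 99, 95]  (not all equal)
t=27: [7, 4, 4, 7]  (not all equal)
t=28: [14, 18, 18, 14]  (not all equal)
t=29: [51, 45, 45, 51]  (not all equal)
t=30: [135, 135, 135, 135]  (all equal)

Answer: 30
Key observation: Synchronization is absorbing here: once all patches are equal they stay equal, and step 30 is the first all-equal step.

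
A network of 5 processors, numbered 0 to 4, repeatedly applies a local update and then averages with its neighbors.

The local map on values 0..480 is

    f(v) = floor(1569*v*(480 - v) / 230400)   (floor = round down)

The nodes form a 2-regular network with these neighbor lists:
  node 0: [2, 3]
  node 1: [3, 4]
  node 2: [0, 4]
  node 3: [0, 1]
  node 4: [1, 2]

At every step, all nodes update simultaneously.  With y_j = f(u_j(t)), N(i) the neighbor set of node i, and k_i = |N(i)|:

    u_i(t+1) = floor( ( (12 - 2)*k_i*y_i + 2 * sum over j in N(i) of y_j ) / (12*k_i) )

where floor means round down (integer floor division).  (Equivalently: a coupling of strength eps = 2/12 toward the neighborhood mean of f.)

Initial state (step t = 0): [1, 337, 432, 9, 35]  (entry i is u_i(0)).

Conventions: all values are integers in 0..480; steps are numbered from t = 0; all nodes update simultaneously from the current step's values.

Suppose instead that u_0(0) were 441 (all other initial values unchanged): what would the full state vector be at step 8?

Simulating step by step:
t=0: [441, 337, 432, 9, 35]
t=1: [111, 284, 136, 60, 127]
t=2: [272, 355, 313, 197, 312]
t=3: [382, 312, 357, 373, 351]
t=4: [259, 344, 296, 276, 311]
t=5: [386, 326, 370, 378, 354]
t=6: [250, 331, 276, 267, 304]
t=7: [390, 341, 382, 383, 363]
t=8: [241, 313, 255, 256, 288]

Answer: [241, 313, 255, 256, 288]
Key observation: This trace re-runs the system from the modified initial state.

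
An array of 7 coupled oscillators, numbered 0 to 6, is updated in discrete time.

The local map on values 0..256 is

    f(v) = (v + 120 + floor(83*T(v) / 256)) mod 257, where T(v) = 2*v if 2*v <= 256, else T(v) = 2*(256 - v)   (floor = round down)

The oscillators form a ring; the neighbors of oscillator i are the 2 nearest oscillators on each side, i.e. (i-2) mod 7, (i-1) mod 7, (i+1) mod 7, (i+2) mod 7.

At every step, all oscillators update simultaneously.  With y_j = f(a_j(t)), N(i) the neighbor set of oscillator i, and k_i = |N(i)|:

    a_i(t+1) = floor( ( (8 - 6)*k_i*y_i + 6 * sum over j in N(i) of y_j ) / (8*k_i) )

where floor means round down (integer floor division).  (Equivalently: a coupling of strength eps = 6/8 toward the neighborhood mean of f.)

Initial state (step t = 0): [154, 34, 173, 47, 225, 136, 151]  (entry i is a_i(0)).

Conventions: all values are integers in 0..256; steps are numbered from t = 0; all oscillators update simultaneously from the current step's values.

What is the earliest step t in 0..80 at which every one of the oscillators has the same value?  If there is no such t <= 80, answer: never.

Simulating step by step:
t=0: [154, 34, 173, 47, 225, 136, 151]  (not all equal)
t=1: [100, 128, 128, 133, 110, 107, 103]  (not all equal)
t=2: [47, 57, 59, 62, 52, 43, 42]  (not all equal)
t=3: [200, 207, 211, 210, 204, 199, 198]  (not all equal)
t=4: [99, 100, 101, 100, 100, 99, 99]  (not all equal)
t=5: [26, 27, 27, 27, 27, 26, 26]  (not all equal)
t=6: [162, 163, 163, 163, 163, 162, 162]  (not all equal)
t=7: [85, 85, 85, 85, 85, 85, 85]  (all equal)

Answer: 7
Key observation: Synchronization is absorbing here: once all oscillators are equal they stay equal, and step 7 is the first all-equal step.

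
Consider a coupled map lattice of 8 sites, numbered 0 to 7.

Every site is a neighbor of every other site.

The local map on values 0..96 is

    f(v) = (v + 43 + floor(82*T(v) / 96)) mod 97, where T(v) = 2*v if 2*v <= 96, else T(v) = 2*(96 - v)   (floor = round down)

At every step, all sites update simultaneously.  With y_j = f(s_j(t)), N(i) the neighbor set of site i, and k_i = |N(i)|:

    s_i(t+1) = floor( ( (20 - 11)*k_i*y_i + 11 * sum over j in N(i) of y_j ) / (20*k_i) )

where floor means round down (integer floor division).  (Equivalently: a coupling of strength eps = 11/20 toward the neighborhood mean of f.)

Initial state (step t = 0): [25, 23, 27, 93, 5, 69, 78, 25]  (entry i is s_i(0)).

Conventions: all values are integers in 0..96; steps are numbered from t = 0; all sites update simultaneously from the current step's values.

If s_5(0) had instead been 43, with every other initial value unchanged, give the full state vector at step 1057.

Answer: [65, 65, 65, 65, 65, 65, 65, 65]
Key observation: The state at step 8, [63, 63, 63, 63, 63, 63, 63, 63], reappears at step 10: the system is in a cycle of period 2 from step 8 on.  Therefore the state at step 1057 equals the state at step 8 + ((1057 - 8) mod 2) = 9, which is [65, 65, 65, 65, 65, 65, 65, 65].

Derivation:
t=0: [25, 23, 27, 93, 5, 43, 78, 25]
t=1: [25, 24, 28, 37, 41, 44, 41, 25]
t=2: [27, 26, 30, 39, 43, 46, 43, 27]
t=3: [32, 31, 35, 44, 48, 51, 48, 32]
t=4: [45, 44, 48, 57, 61, 60, 61, 45]
t=5: [67, 66, 70, 68, 67, 67, 67, 67]
t=6: [61, 62, 61, 61, 61, 61, 61, 61]
t=7: [66, 66, 66, 66, 66, 66, 66, 66]
t=8: [63, 63, 63, 63, 63, 63, 63, 63]
t=9: [65, 65, 65, 65, 65, 65, 65, 65]
t=10: [63, 63, 63, 63, 63, 63, 63, 63]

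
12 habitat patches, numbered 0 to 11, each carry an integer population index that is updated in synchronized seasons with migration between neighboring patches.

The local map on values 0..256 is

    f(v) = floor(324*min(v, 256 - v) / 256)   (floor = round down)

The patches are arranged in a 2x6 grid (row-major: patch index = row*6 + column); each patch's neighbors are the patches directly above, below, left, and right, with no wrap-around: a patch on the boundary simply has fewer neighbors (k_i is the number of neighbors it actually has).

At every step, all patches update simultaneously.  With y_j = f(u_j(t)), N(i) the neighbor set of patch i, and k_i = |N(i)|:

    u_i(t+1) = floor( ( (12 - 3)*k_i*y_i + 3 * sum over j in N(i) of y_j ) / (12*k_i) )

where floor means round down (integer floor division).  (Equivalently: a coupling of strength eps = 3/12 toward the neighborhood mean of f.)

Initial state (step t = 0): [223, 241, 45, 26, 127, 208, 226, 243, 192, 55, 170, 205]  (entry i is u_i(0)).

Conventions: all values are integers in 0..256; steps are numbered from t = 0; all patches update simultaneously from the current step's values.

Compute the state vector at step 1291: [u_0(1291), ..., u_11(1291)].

Simulating step by step:
t=0: [223, 241, 45, 26, 127, 208, 226, 243, 192, 55, 170, 205]
t=1: [37, 22, 52, 47, 136, 73, 34, 23, 72, 70, 105, 69]
t=2: [43, 31, 63, 69, 136, 98, 41, 35, 83, 89, 126, 93]
t=3: [51, 44, 78, 93, 144, 126, 50, 49, 98, 113, 150, 123]
t=4: [62, 59, 98, 119, 139, 156, 63, 66, 118, 138, 137, 152]
t=5: [77, 79, 124, 147, 146, 129, 79, 87, 141, 149, 148, 132]
t=6: [97, 104, 148, 138, 140, 156, 100, 111, 142, 136, 137, 154]
t=7: [123, 131, 137, 147, 144, 128, 127, 138, 143, 150, 148, 131]
t=8: [156, 156, 149, 138, 142, 158, 158, 150, 143, 135, 138, 155]
t=9: [125, 127, 136, 147, 143, 126, 125, 133, 142, 151, 147, 129]
t=10: [158, 158, 150, 138, 143, 157, 157, 154, 144, 133, 139, 157]
t=11: [124, 125, 135, 147, 142, 127, 125, 129, 140, 152, 146, 127]
t=12: [156, 157, 151, 138, 144, 158, 158, 158, 146, 133, 140, 157]
t=13: [125, 125, 133, 147, 140, 126, 124, 125, 138, 152, 144, 127]
t=14: [157, 157, 153, 138, 145, 157, 156, 157, 148, 133, 142, 157]
t=15: [125, 125, 131, 147, 139, 126, 125, 126, 136, 152, 143, 127]
t=16: [158, 158, 155, 139, 147, 157, 158, 158, 150, 134, 143, 157]
t=17: [124, 124, 129, 145, 137, 126, 124, 124, 134, 150, 141, 127]
t=18: [156, 156, 157, 142, 149, 158, 156, 155, 153, 137, 145, 158]
t=19: [126, 126, 127, 142, 135, 125, 126, 127, 131, 147, 139, 126]
t=20: [159, 159, 158, 145, 152, 157, 159, 159, 156, 140, 148, 157]
t=21: [122, 122, 125, 138, 131, 125, 122, 122, 127, 143, 135, 126]
t=22: [154, 154, 157, 150, 156, 158, 154, 154, 157, 145, 153, 158]
t=23: [129, 128, 126, 133, 126, 124, 129, 128, 126, 137, 130, 124]
t=24: [160, 161, 158, 155, 158, 156, 160, 161, 158, 151, 158, 156]
t=25: [120, 120, 123, 126, 124, 125, 120, 120, 124, 130, 124, 125]
t=26: [151, 151, 155, 158, 156, 157, 151, 151, 155, 158, 156, 157]
t=27: [132, 131, 127, 124, 125, 125, 132, 131, 127, 124, 125, 125]
t=28: [156, 158, 159, 156, 157, 158, 156, 158, 159, 156, 157, 158]
t=29: [125, 124, 122, 125, 125, 124, 125, 124, 122, 125, 125, 124]
t=30: [157, 156, 154, 157, 157, 156, 157, 156, 154, 157, 157, 156]
t=31: [125, 126, 128, 125, 125, 125, 125, 126, 128, 125, 125, 125]
t=32: [158, 159, 161, 158, 158, 158, 158, 159, 161, 158, 158, 158]
t=33: [123, 122, 120, 123, 124, 124, 123, 122, 120, 123, 124, 124]
t=34: [154, 153, 151, 154, 155, 156, 154, 153, 151, 154, 155, 156]
t=35: [129, 130, 131, 129, 127, 126, 129, 130, 131, 129, 127, 126]
t=36: [159, 159, 158, 159, 159, 159, 159, 159, 158, 159, 159, 159]
t=37: [122, 122, 123, 122, 122, 122, 122, 122, 123, 122, 122, 122]
t=38: [154, 154, 154, 154, 154, 154, 154, 154, 154, 154, 154, 154]
t=39: [129, 129, 129, 129, 129, 129, 129, 129, 129, 129, 129, 129]
t=40: [160, 160, 160, 160, 160, 160, 160, 160, 160, 160, 160, 160]
t=41: [121, 121, 121, 121, 121, 121, 121, 121, 121, 121, 121, 121]
t=42: [153, 153, 153, 153, 153, 153, 153, 153, 153, 153, 153, 153]
t=43: [130, 130, 130, 130, 130, 130, 130, 130, 130, 130, 130, 130]
t=44: [159, 159, 159, 159, 159, 159, 159, 159, 159, 159, 159, 159]
t=45: [122, 122, 122, 122, 122, 122, 122, 122, 122, 122, 122, 122]
t=46: [154, 154, 154, 154, 154, 154, 154, 154, 154, 154, 154, 154]

Answer: [130, 130, 130, 130, 130, 130, 130, 130, 130, 130, 130, 130]
Key observation: The state at step 38, [154, 154, 154, 154, 154, 154, 154, 154, 154, 154, 154, 154], reappears at step 46: the system is in a cycle of period 8 from step 38 on.  Therefore the state at step 1291 equals the state at step 38 + ((1291 - 38) mod 8) = 43, which is [130, 130, 130, 130, 130, 130, 130, 130, 130, 130, 130, 130].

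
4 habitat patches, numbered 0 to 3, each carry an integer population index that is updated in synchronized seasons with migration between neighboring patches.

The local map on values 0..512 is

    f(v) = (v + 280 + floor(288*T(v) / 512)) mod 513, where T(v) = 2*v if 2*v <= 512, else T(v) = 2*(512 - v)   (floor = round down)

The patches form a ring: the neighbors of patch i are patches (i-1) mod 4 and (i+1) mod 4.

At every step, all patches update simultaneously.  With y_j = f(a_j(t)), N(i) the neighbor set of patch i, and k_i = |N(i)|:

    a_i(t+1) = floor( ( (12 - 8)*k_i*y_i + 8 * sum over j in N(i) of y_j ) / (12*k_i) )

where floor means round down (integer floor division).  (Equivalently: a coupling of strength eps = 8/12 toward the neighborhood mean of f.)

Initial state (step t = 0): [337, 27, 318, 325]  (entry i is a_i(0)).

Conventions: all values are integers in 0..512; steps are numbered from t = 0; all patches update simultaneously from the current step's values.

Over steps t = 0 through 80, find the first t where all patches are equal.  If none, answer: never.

Simulating step by step:
t=0: [337, 27, 318, 325]  (not all equal)
t=1: [313, 313, 314, 301]  (not all equal)
t=2: [303, 303, 303, 303]  (all equal)

Answer: 2
Key observation: Synchronization is absorbing here: once all patches are equal they stay equal, and step 2 is the first all-equal step.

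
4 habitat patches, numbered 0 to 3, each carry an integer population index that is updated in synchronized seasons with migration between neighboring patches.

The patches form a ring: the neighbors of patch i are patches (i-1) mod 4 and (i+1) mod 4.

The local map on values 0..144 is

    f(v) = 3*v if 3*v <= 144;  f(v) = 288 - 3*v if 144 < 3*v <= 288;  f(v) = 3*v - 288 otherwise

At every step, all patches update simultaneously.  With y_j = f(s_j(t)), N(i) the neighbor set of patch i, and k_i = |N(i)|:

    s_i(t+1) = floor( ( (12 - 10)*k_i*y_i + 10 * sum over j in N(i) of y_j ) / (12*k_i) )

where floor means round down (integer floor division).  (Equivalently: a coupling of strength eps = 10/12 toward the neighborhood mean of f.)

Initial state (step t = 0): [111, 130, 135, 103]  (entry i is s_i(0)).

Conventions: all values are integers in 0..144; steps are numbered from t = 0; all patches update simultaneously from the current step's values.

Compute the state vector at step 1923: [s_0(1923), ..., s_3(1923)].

Simulating step by step:
t=0: [111, 130, 135, 103]
t=1: [58, 84, 70, 71]
t=2: [65, 86, 59, 92]
t=3: [33, 90, 36, 87]
t=4: [35, 89, 36, 90]
t=5: [33, 92, 34, 91]
t=6: [27, 85, 28, 86]
t=7: [39, 74, 40, 73]
t=8: [75, 109, 76, 110]
t=9: [44, 57, 43, 58]
t=10: [118, 128, 117, 127]
t=11: [89, 69, 89, 69]
t=12: [71, 31, 71, 31]
t=13: [90, 78, 90, 78]
t=14: [48, 24, 48, 24]
t=15: [84, 132, 84, 132]
t=16: [96, 48, 96, 48]
t=17: [120, 24, 120, 24]
t=18: [72, 72, 72, 72]
t=19: [72, 72, 72, 72]

Answer: [72, 72, 72, 72]
Key observation: The state at step 18, [72, 72, 72, 72], reappears at step 19: the system is in a cycle of period 1 from step 18 on.  Therefore the state at step 1923 equals the state at step 18 + ((1923 - 18) mod 1) = 18, which is [72, 72, 72, 72].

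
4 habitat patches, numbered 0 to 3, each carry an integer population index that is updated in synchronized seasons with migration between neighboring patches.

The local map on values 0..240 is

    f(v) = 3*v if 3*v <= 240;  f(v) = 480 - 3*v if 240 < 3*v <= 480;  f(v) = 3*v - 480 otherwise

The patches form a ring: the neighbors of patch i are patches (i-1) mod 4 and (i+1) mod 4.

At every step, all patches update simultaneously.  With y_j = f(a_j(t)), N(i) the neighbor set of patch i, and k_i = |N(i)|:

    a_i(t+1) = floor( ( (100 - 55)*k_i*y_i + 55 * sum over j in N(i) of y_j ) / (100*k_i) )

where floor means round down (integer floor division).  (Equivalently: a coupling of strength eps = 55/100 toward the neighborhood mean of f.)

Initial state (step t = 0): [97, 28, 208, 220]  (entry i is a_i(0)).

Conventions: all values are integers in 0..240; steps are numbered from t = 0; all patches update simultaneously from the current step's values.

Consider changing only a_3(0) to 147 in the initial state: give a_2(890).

Simulating step by step:
t=0: [97, 28, 208, 147]
t=1: [118, 129, 98, 109]
t=2: [124, 127, 151, 154]
t=3: [80, 81, 44, 45]
t=4: [210, 208, 161, 163]
t=5: [109, 106, 43, 46]
t=6: [151, 150, 140, 139]
t=7: [37, 37, 52, 52]
t=8: [123, 123, 143, 143]
t=9: [94, 94, 67, 67]
t=10: [198, 198, 200, 200]
t=11: [115, 115, 118, 118]
t=12: [132, 132, 128, 128]
t=13: [87, 87, 92, 92]
t=14: [214, 214, 208, 208]
t=15: [157, 157, 148, 148]
t=16: [16, 16, 28, 28]
t=17: [57, 57, 74, 74]
t=18: [185, 185, 207, 207]
t=19: [93, 93, 122, 122]
t=20: [177, 177, 137, 137]
t=21: [55, 55, 64, 64]
t=22: [172, 172, 184, 184]
t=23: [45, 45, 62, 62]
t=24: [149, 149, 171, 171]
t=25: [33, 33, 33, 33]
t=26: [99, 99, 99, 99]
t=27: [183, 183, 183, 183]
t=28: [69, 69, 69, 69]
t=29: [207, 207, 207, 207]
t=30: [141, 141, 141, 141]
t=31: [57, 57, 57, 57]
t=32: [171, 171, 171, 171]
t=33: [33, 33, 33, 33]

Answer: a_2(890) = 99
Key observation: The state at step 25, [33, 33, 33, 33], reappears at step 33: the system is in a cycle of period 8 from step 25 on.  Therefore the state at step 890 equals the state at step 25 + ((890 - 25) mod 8) = 26, which is [99, 99, 99, 99].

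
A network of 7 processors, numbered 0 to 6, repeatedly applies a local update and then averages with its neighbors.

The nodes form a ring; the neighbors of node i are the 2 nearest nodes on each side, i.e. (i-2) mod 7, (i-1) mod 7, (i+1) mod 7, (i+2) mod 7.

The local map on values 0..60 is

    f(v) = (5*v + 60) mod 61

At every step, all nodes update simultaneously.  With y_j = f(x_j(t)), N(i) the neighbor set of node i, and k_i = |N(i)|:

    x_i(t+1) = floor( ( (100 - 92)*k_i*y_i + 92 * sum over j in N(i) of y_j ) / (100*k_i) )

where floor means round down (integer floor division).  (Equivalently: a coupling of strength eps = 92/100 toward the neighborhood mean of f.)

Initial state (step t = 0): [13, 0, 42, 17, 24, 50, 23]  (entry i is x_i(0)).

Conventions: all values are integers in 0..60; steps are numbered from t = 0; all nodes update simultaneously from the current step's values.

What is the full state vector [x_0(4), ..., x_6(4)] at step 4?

Answer: [38, 42, 37, 34, 44, 46, 39]

Derivation:
t=0: [13, 0, 42, 17, 24, 50, 23]
t=1: [33, 28, 35, 36, 29, 31, 33]
t=2: [36, 45, 35, 32, 43, 40, 29]
t=3: [34, 41, 42, 35, 31, 35, 35]
t=4: [38, 42, 37, 34, 44, 46, 39]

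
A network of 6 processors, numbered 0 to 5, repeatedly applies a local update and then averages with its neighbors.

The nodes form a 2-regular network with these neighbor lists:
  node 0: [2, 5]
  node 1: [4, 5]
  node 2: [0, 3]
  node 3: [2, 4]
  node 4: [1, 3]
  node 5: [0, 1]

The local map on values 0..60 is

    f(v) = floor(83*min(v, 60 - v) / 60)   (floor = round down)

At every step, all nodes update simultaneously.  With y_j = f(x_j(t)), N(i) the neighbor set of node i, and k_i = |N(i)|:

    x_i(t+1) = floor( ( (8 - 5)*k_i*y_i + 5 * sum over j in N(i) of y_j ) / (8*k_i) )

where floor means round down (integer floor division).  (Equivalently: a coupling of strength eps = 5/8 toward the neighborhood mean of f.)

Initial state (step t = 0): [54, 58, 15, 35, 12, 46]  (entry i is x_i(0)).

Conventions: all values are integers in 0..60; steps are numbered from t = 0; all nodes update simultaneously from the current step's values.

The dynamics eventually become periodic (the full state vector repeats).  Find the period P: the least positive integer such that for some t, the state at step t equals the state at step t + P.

Answer: 2
Key observation: The state at step 20, [35, 35, 35, 35, 35, 35], reappears at step 22 — and no state repeats earlier — so the cycle the system enters has period 2.

Derivation:
t=0: [54, 58, 15, 35, 12, 46]
t=1: [15, 11, 20, 24, 17, 10]
t=2: [20, 16, 26, 28, 23, 15]
t=3: [27, 24, 33, 34, 30, 22]
t=4: [34, 34, 36, 37, 36, 33]
t=5: [35, 35, 33, 32, 33, 35]
t=6: [34, 34, 36, 37, 36, 34]
t=7: [34, 34, 33, 32, 33, 35]
t=8: [35, 35, 36, 37, 36, 34]
t=9: [34, 34, 32, 32, 32, 34]
t=10: [35, 35, 37, 38, 37, 35]
t=11: [33, 33, 31, 30, 31, 34]
t=12: [37, 37, 39, 40, 39, 36]
t=13: [31, 31, 29, 28, 29, 31]
t=14: [40, 40, 39, 39, 39, 40]
t=15: [27, 27, 28, 29, 28, 27]
t=16: [37, 37, 38, 38, 38, 37]
t=17: [30, 30, 30, 30, 30, 31]
t=18: [40, 40, 41, 41, 41, 40]
t=19: [26, 26, 26, 26, 26, 27]
t=20: [35, 35, 35, 35, 35, 35]
t=21: [34, 34, 34, 34, 34, 34]
t=22: [35, 35, 35, 35, 35, 35]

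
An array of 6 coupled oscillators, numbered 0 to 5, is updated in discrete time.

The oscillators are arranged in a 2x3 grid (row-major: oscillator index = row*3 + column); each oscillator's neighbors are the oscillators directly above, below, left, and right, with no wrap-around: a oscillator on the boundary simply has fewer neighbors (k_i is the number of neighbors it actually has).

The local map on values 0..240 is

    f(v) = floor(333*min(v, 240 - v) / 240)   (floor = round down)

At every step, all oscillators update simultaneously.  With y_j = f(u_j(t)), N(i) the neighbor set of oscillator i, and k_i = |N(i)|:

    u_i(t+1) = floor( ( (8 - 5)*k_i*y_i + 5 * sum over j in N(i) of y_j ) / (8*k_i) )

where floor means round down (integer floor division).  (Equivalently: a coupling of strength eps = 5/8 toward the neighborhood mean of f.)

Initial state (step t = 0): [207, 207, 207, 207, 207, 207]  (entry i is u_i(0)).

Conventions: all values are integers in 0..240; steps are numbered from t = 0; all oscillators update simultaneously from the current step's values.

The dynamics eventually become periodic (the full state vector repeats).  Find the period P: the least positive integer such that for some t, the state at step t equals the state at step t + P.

Simulating step by step:
t=0: [207, 207, 207, 207, 207, 207]
t=1: [45, 45, 45, 45, 45, 45]
t=2: [62, 62, 62, 62, 62, 62]
t=3: [86, 86, 86, 86, 86, 86]
t=4: [119, 119, 119, 119, 119, 119]
t=5: [165, 165, 165, 165, 165, 165]
t=6: [104, 104, 104, 104, 104, 104]
t=7: [144, 144, 144, 144, 144, 144]
t=8: [133, 133, 133, 133, 133, 133]
t=9: [148, 148, 148, 148, 148, 148]
t=10: [127, 127, 127, 127, 127, 127]
t=11: [156, 156, 156, 156, 156, 156]
t=12: [116, 116, 116, 116, 116, 116]
t=13: [160, 160, 160, 160, 160, 160]
t=14: [111, 111, 111, 111, 111, 111]
t=15: [154, 154, 154, 154, 154, 154]
t=16: [119, 119, 119, 119, 119, 119]

Answer: 12
Key observation: The state at step 4, [119, 119, 119, 119, 119, 119], reappears at step 16 — and no state repeats earlier — so the cycle the system enters has period 12.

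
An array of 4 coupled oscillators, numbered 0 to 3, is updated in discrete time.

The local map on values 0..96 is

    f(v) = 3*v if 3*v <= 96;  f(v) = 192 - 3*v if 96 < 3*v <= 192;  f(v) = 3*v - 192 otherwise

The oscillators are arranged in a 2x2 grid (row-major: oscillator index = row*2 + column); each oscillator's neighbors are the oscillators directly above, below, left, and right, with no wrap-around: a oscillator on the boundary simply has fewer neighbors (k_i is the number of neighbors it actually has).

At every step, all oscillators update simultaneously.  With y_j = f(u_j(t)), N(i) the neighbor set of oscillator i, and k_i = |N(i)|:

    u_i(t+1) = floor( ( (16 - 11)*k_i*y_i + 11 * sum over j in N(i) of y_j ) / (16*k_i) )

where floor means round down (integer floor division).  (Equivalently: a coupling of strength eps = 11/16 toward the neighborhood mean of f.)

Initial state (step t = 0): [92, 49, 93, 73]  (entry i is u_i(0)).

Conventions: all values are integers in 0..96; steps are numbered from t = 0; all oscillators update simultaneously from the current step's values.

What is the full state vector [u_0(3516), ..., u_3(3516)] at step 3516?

Answer: [73, 79, 79, 73]
Key observation: The state at step 22, [15, 11, 11, 15], reappears at step 34: the system is in a cycle of period 12 from step 22 on.  Therefore the state at step 3516 equals the state at step 22 + ((3516 - 22) mod 12) = 24, which is [73, 79, 79, 73].

Derivation:
t=0: [92, 49, 93, 73]
t=1: [71, 52, 65, 53]
t=2: [19, 29, 19, 23]
t=3: [67, 70, 61, 71]
t=4: [12, 15, 13, 15]
t=5: [40, 41, 40, 42]
t=6: [70, 69, 69, 69]
t=7: [15, 16, 16, 15]
t=8: [47, 45, 45, 47]
t=9: [55, 52, 52, 55]
t=10: [33, 29, 29, 33]
t=11: [88, 91, 91, 88]
t=12: [78, 74, 74, 78]
t=13: [33, 38, 38, 33]
t=14: [82, 88, 88, 82]
t=15: [66, 59, 59, 66]
t=16: [12, 8, 8, 12]
t=17: [27, 32, 32, 27]
t=18: [91, 85, 85, 91]
t=19: [68, 75, 75, 68]
t=20: [26, 18, 18, 26]
t=21: [61, 70, 70, 61]
t=22: [15, 11, 11, 15]
t=23: [36, 41, 41, 36]
t=24: [73, 79, 79, 73]
t=25: [39, 32, 32, 39]
t=26: [89, 81, 81, 89]
t=27: [58, 67, 67, 58]
t=28: [11, 15, 15, 11]
t=29: [41, 36, 36, 41]
t=30: [79, 73, 73, 79]
t=31: [32, 39, 39, 32]
t=32: [81, 89, 89, 81]
t=33: [67, 58, 58, 67]
t=34: [15, 11, 11, 15]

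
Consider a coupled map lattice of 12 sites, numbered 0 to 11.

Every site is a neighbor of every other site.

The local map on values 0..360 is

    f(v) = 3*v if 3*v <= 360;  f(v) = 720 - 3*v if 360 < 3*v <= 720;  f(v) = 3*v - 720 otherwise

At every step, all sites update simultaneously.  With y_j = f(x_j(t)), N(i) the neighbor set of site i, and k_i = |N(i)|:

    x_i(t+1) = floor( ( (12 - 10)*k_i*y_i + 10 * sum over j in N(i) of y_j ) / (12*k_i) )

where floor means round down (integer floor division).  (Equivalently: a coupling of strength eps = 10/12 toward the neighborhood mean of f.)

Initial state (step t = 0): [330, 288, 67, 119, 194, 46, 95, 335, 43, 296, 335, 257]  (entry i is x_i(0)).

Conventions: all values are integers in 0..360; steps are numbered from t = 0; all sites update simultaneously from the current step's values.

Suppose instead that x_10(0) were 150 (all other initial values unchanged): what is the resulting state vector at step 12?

Simulating step by step:
t=0: [330, 288, 67, 119, 194, 46, 95, 335, 43, 296, 150, 257]
t=1: [209, 197, 202, 217, 197, 197, 210, 210, 196, 199, 209, 189]
t=2: [110, 113, 112, 108, 113, 113, 110, 110, 113, 113, 110, 115]
t=3: [334, 335, 335, 334, 335, 335, 334, 334, 335, 335, 334, 335]
t=4: [283, 283, 283, 283, 283, 283, 283, 283, 283, 283, 283, 283]
t=5: [129, 129, 129, 129, 129, 129, 129, 129, 129, 129, 129, 129]
t=6: [333, 333, 333, 333, 333, 333, 333, 333, 333, 333, 333, 333]
t=7: [279, 279, 279, 279, 279, 279, 279, 279, 279, 279, 279, 279]
t=8: [117, 117, 117, 117, 117, 117, 117, 117, 117, 117, 117, 117]
t=9: [351, 351, 351, 351, 351, 351, 351, 351, 351, 351, 351, 351]
t=10: [333, 333, 333, 333, 333, 333, 333, 333, 333, 333, 333, 333]
t=11: [279, 279, 279, 279, 279, 279, 279, 279, 279, 279, 279, 279]
t=12: [117, 117, 117, 117, 117, 117, 117, 117, 117, 117, 117, 117]

Answer: [117, 117, 117, 117, 117, 117, 117, 117, 117, 117, 117, 117]
Key observation: This trace re-runs the system from the modified initial state.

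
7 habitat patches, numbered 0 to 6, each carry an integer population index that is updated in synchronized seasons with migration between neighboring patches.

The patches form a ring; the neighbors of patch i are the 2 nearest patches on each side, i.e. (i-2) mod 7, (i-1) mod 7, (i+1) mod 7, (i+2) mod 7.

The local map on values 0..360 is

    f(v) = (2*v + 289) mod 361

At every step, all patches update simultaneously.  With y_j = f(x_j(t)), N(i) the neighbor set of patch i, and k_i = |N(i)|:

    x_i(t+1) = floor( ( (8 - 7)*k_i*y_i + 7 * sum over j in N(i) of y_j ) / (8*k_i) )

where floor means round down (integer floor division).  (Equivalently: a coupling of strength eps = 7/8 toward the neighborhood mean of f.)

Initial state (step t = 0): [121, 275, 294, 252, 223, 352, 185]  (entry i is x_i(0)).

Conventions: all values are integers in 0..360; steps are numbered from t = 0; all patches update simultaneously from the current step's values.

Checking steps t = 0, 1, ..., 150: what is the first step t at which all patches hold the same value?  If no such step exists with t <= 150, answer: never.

Simulating step by step:
t=0: [121, 275, 294, 252, 223, 352, 185]  (not all equal)
t=1: [205, 166, 100, 130, 175, 154, 162]  (not all equal)
t=2: [233, 230, 248, 220, 210, 260, 274]  (not all equal)
t=3: [68, 51, 98, 115, 103, 120, 122]  (not all equal)
t=4: [116, 117, 99, 119, 152, 136, 108]  (not all equal)
t=5: [158, 150, 173, 178, 168, 178, 182]  (not all equal)
t=6: [266, 267, 257, 265, 281, 272, 259]  (not all equal)
t=7: [95, 91, 103, 104, 97, 103, 106]  (not all equal)
t=8: [128, 129, 123, 126, 134, 129, 123]  (not all equal)
t=9: [180, 179, 184, 184, 180, 183, 186]  (not all equal)
t=10: [293, 293, 290, 291, 295, 293, 290]  (not all equal)
t=11: [150, 149, 152, 152, 150, 151, 153]  (not all equal)
t=12: [230, 230, 228, 229, 231, 230, 228]  (not all equal)
t=13: [25, 24, 26, 26, 25, 26, 26]  (not all equal)
t=14: [339, 340, 339, 339, 340, 340, 339]  (not all equal)
t=15: [245, 245, 245, 246, 245, 245, 246]  (not all equal)
t=16: [57, 57, 57, 57, 57, 57, 57]  (all equal)

Answer: 16
Key observation: Synchronization is absorbing here: once all patches are equal they stay equal, and step 16 is the first all-equal step.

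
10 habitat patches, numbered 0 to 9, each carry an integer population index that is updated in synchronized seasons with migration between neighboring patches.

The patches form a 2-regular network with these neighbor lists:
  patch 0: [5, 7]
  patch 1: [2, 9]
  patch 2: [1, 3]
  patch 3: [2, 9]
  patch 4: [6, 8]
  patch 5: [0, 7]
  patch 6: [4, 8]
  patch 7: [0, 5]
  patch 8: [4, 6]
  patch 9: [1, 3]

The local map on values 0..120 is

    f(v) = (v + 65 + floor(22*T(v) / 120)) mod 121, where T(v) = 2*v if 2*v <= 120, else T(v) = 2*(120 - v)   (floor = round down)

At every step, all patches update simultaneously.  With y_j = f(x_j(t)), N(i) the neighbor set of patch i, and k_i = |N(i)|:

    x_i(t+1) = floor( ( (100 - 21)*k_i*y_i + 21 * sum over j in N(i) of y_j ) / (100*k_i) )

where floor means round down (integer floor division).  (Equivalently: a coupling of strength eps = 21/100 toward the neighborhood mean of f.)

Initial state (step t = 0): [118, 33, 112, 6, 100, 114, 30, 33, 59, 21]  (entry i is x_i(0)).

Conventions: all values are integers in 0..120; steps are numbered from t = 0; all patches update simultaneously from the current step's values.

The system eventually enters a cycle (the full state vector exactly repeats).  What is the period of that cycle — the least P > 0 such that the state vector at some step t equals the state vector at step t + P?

Simulating step by step:
t=0: [118, 33, 112, 6, 100, 114, 30, 33, 59, 21]
t=1: [66, 102, 65, 73, 53, 65, 91, 99, 35, 92]
t=2: [31, 48, 31, 34, 29, 31, 48, 45, 94, 45]
t=3: [96, 18, 97, 99, 88, 96, 22, 26, 48, 16]
t=4: [53, 84, 53, 53, 44, 53, 80, 89, 21, 82]
t=5: [18, 38, 18, 18, 16, 18, 40, 38, 77, 36]
t=6: [91, 112, 91, 91, 84, 91, 106, 110, 49, 111]
t=7: [46, 56, 46, 46, 39, 46, 48, 54, 17, 56]
t=8: [7, 18, 7, 7, 103, 7, 28, 14, 82, 18]
t=9: [75, 87, 75, 75, 56, 75, 91, 81, 47, 87]
t=10: [35, 42, 35, 35, 21, 35, 38, 38, 13, 42]
t=11: [112, 12, 100, 100, 94, 112, 110, 115, 86, 12]
t=12: [58, 77, 54, 54, 47, 58, 54, 59, 44, 77]
t=13: [23, 34, 18, 18, 8, 23, 14, 23, 5, 34]
t=14: [96, 108, 91, 91, 75, 96, 81, 96, 72, 108]
t=15: [48, 54, 46, 46, 35, 48, 37, 48, 33, 54]
t=16: [9, 15, 7, 7, 112, 9, 114, 9, 110, 15]
t=17: [77, 83, 75, 75, 58, 77, 59, 77, 57, 83]
t=18: [36, 39, 35, 35, 22, 36, 23, 36, 21, 39]
t=19: [114, 117, 112, 112, 94, 114, 95, 114, 93, 117]
t=20: [60, 61, 58, 58, 47, 60, 47, 60, 46, 61]
t=21: [26, 25, 23, 23, 7, 26, 7, 26, 6, 25]
t=22: [100, 98, 96, 96, 73, 100, 73, 100, 73, 98]
t=23: [51, 49, 48, 48, 34, 51, 34, 51, 34, 49]
t=24: [13, 9, 9, 9, 111, 13, 111, 13, 111, 9]
t=25: [82, 77, 77, 77, 58, 82, 58, 82, 58, 77]
t=26: [39, 36, 36, 36, 23, 39, 23, 39, 23, 36]
t=27: [118, 114, 114, 114, 96, 118, 96, 118, 96, 114]
t=28: [62, 60, 60, 60, 48, 62, 48, 62, 48, 60]
t=29: [27, 26, 26, 26, 9, 27, 9, 27, 9, 26]
t=30: [101, 100, 100, 100, 77, 101, 77, 101, 77, 100]
t=31: [51, 51, 51, 51, 36, 51, 36, 51, 36, 51]
t=32: [13, 13, 13, 13, 114, 13, 114, 13, 114, 13]
t=33: [82, 82, 82, 82, 60, 82, 60, 82, 60, 82]
t=34: [39, 39, 39, 39, 26, 39, 26, 39, 26, 39]
t=35: [118, 118, 118, 118, 100, 118, 100, 118, 100, 118]
t=36: [62, 62, 62, 62, 51, 62, 51, 62, 51, 62]
t=37: [27, 27, 27, 27, 13, 27, 13, 27, 13, 27]
t=38: [101, 101, 101, 101, 82, 101, 82, 101, 82, 101]
t=39: [51, 51, 51, 51, 39, 51, 39, 51, 39, 51]
t=40: [13, 13, 13, 13, 118, 13, 118, 13, 118, 13]
t=41: [82, 82, 82, 82, 62, 82, 62, 82, 62, 82]
t=42: [39, 39, 39, 39, 27, 39, 27, 39, 27, 39]
t=43: [118, 118, 118, 118, 101, 118, 101, 118, 101, 118]
t=44: [62, 62, 62, 62, 51, 62, 51, 62, 51, 62]

Answer: 8
Key observation: The state at step 36, [62, 62, 62, 62, 51, 62, 51, 62, 51, 62], reappears at step 44 — and no state repeats earlier — so the cycle the system enters has period 8.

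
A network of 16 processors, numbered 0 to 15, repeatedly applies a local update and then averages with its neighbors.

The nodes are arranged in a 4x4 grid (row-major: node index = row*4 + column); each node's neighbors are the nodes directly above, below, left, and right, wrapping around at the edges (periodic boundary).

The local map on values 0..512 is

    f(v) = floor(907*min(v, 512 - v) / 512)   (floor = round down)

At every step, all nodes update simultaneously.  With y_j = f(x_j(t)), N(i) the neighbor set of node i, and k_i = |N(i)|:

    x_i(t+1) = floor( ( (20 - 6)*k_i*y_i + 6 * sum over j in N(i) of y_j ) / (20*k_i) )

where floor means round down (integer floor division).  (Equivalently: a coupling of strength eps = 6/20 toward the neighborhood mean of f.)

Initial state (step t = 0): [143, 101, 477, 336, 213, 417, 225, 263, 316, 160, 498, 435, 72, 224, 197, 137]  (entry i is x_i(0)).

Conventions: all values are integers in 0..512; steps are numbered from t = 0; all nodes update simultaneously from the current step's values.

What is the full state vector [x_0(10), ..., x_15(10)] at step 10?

Answer: [406, 429, 297, 406, 390, 420, 268, 241, 413, 409, 274, 234, 398, 434, 385, 404]

Derivation:
t=0: [143, 101, 477, 336, 213, 417, 225, 263, 316, 160, 498, 435, 72, 224, 197, 137]
t=1: [251, 190, 136, 292, 354, 210, 330, 400, 312, 268, 104, 174, 181, 347, 297, 238]
t=2: [410, 336, 275, 370, 297, 363, 299, 235, 348, 392, 236, 302, 337, 314, 351, 399]
t=3: [219, 308, 385, 266, 352, 280, 377, 394, 298, 247, 386, 359, 293, 328, 303, 231]
t=4: [380, 353, 262, 396, 301, 386, 247, 238, 368, 406, 254, 281, 383, 344, 347, 396]
t=5: [244, 286, 400, 241, 346, 251, 421, 401, 268, 222, 413, 386, 233, 282, 308, 228]
t=6: [417, 391, 239, 390, 318, 404, 188, 220, 401, 384, 207, 246, 413, 402, 341, 388]
t=7: [188, 223, 375, 241, 310, 217, 335, 371, 225, 229, 353, 392, 180, 204, 301, 237]
t=8: [345, 375, 282, 391, 352, 379, 305, 272, 375, 390, 294, 249, 335, 364, 358, 392]
t=9: [285, 259, 366, 250, 287, 247, 365, 395, 263, 235, 367, 403, 294, 261, 285, 241]
t=10: [406, 429, 297, 406, 390, 420, 268, 241, 413, 409, 274, 234, 398, 434, 385, 404]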